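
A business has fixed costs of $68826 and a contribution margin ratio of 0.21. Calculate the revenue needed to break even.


Formula: BER = Fixed Costs / Contribution Margin Ratio
BER = $68826 / 0.21
BER = $327742.86 (to the nearest cent)

$327742.86


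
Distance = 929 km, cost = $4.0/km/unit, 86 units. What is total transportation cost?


TC = dist * cost * units = 929 * 4.0 * 86 = $319576.00

$319576.00


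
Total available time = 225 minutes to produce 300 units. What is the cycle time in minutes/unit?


Formula: CT = Available Time / Number of Units
CT = 225 min / 300 units
CT = 0.75 min/unit

0.75 min/unit


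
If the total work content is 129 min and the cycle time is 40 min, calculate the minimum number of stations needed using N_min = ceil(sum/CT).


Formula: N_min = ceil(Sum of Task Times / Cycle Time)
N_min = ceil(129 min / 40 min) = ceil(3.225)
N_min = 4 stations

4


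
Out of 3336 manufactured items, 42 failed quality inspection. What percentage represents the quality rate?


Formula: Quality Rate = Good Pieces / Total Pieces * 100
Good pieces = 3336 - 42 = 3294
QR = 3294 / 3336 * 100 = 98.7%

98.7%


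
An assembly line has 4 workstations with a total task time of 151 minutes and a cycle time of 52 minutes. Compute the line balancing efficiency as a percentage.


Formula: Efficiency = Sum of Task Times / (N_stations * CT) * 100
Total station capacity = 4 stations * 52 min = 208 min
Efficiency = 151 / 208 * 100 = 72.6%

72.6%


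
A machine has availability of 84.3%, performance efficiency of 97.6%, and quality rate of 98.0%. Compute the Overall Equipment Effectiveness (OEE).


Formula: OEE = Availability * Performance * Quality / 10000
A * P = 84.3% * 97.6% / 100 = 82.28%
OEE = 82.28% * 98.0% / 100 = 80.6%

80.6%


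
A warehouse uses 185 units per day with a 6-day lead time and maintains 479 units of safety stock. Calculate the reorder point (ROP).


Formula: ROP = (Daily Demand * Lead Time) + Safety Stock
Demand during lead time = 185 * 6 = 1110 units
ROP = 1110 + 479 = 1589 units

1589 units


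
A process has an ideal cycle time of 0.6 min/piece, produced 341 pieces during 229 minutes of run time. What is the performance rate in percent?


Formula: Performance = (Ideal CT * Total Count) / Run Time * 100
Ideal output time = 0.6 * 341 = 204.6 min
Performance = 204.6 / 229 * 100 = 89.3%

89.3%


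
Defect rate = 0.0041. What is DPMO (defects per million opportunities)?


DPMO = defect_rate * 1000000 = 0.0041 * 1000000

4100


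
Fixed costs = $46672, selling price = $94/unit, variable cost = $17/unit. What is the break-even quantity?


Formula: BEQ = Fixed Costs / (Price - Variable Cost)
Contribution margin = $94 - $17 = $77/unit
BEQ = ceil($46672 / $77/unit) = ceil(606.13) = 607 units

607 units


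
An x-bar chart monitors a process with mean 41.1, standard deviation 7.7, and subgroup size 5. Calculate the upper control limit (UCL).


UCL = 41.1 + 3 * 7.7 / sqrt(5)

51.43


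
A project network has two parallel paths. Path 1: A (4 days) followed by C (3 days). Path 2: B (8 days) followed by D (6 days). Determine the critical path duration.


Path 1 = 4 + 3 = 7 days
Path 2 = 8 + 6 = 14 days
Duration = max(7, 14) = 14 days

14 days


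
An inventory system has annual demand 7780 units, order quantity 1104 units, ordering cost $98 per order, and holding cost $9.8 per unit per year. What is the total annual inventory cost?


TC = 7780/1104 * 98 + 1104/2 * 9.8

$6100.22


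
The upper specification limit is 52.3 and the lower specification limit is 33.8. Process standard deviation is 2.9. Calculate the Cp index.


Cp = (52.3 - 33.8) / (6 * 2.9)

1.06


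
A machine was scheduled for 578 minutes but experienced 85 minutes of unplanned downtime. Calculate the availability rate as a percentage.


Formula: Availability = (Planned Time - Downtime) / Planned Time * 100
Uptime = 578 - 85 = 493 min
Availability = 493 / 578 * 100 = 85.3%

85.3%


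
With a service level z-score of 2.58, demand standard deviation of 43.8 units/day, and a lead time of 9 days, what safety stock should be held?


Formula: SS = z * sigma_d * sqrt(LT)
sqrt(LT) = sqrt(9) = 3.0
SS = 2.58 * 43.8 * 3.0
SS = 339.0 units

339.0 units


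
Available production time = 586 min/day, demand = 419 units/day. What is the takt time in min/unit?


Formula: Takt Time = Available Production Time / Customer Demand
Takt = 586 min/day / 419 units/day
Takt = 1.4 min/unit

1.4 min/unit


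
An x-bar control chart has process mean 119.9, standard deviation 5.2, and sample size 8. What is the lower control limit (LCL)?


LCL = 119.9 - 3 * 5.2 / sqrt(8)

114.38


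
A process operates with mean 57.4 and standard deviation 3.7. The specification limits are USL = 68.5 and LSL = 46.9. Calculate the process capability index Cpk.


Cpu = (68.5 - 57.4) / (3 * 3.7) = 1.0
Cpl = (57.4 - 46.9) / (3 * 3.7) = 0.95
Cpk = min(1.0, 0.95) = 0.95

0.95


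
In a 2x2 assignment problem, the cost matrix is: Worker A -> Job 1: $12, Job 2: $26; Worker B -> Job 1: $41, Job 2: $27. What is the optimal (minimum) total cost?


Option 1: A->1 + B->2 = $12 + $27 = $39
Option 2: A->2 + B->1 = $26 + $41 = $67
Min cost = min($39, $67) = $39

$39


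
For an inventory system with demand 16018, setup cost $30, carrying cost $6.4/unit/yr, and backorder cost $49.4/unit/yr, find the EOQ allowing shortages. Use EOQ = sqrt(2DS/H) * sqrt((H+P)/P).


Formula: EOQ* = sqrt(2DS/H) * sqrt((H+P)/P)
Base EOQ = sqrt(2*16018*30/6.4) = 387.52 units
Correction = sqrt((6.4+49.4)/49.4) = 1.06281
EOQ* = 387.52 * 1.06281 = 411.9 units

411.9 units


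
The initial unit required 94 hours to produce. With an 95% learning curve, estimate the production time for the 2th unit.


Formula: T_n = T_1 * (learning_rate)^(log2(n)) where learning_rate = rate/100
Doublings = log2(2) = 1
T_n = 94 * 0.95^1
T_n = 94 * 0.95 = 89.3 hours

89.3 hours


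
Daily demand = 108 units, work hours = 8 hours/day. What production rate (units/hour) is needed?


Formula: Production Rate = Daily Demand / Available Hours
Rate = 108 units/day / 8 hours/day
Rate = 13.5 units/hour

13.5 units/hour


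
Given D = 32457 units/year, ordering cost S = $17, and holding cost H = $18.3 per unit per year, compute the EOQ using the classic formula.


Formula: EOQ = sqrt(2 * D * S / H)
Numerator: 2 * 32457 * 17 = 1103538
2DS/H = 1103538 / 18.3 = 60302.6
EOQ = sqrt(60302.6) = 245.6 units

245.6 units


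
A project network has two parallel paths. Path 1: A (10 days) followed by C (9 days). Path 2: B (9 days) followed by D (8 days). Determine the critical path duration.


Path 1 = 10 + 9 = 19 days
Path 2 = 9 + 8 = 17 days
Duration = max(19, 17) = 19 days

19 days


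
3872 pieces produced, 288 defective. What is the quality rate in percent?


Formula: Quality Rate = Good Pieces / Total Pieces * 100
Good pieces = 3872 - 288 = 3584
QR = 3584 / 3872 * 100 = 92.6%

92.6%


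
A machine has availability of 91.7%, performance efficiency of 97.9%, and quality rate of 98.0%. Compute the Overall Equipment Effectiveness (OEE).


Formula: OEE = Availability * Performance * Quality / 10000
A * P = 91.7% * 97.9% / 100 = 89.77%
OEE = 89.77% * 98.0% / 100 = 88.0%

88.0%


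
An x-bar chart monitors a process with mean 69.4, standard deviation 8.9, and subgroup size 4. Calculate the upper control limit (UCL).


UCL = 69.4 + 3 * 8.9 / sqrt(4)

82.75


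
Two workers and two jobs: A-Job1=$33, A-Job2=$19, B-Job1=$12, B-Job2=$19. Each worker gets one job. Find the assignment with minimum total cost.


Option 1: A->1 + B->2 = $33 + $19 = $52
Option 2: A->2 + B->1 = $19 + $12 = $31
Min cost = min($52, $31) = $31

$31


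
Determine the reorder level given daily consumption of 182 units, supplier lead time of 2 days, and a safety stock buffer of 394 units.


Formula: ROP = (Daily Demand * Lead Time) + Safety Stock
Demand during lead time = 182 * 2 = 364 units
ROP = 364 + 394 = 758 units

758 units


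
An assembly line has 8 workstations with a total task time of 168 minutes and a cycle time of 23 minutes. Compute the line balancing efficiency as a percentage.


Formula: Efficiency = Sum of Task Times / (N_stations * CT) * 100
Total station capacity = 8 stations * 23 min = 184 min
Efficiency = 168 / 184 * 100 = 91.3%

91.3%


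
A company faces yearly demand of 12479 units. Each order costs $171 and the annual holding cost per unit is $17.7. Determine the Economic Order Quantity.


Formula: EOQ = sqrt(2 * D * S / H)
Numerator: 2 * 12479 * 171 = 4267818
2DS/H = 4267818 / 17.7 = 241119.7
EOQ = sqrt(241119.7) = 491.0 units

491.0 units


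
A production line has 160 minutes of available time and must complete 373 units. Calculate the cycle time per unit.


Formula: CT = Available Time / Number of Units
CT = 160 min / 373 units
CT = 0.43 min/unit

0.43 min/unit


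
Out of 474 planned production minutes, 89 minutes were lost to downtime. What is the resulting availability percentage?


Formula: Availability = (Planned Time - Downtime) / Planned Time * 100
Uptime = 474 - 89 = 385 min
Availability = 385 / 474 * 100 = 81.2%

81.2%


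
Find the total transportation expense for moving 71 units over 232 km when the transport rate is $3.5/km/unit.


TC = dist * cost * units = 232 * 3.5 * 71 = $57652.00

$57652.00


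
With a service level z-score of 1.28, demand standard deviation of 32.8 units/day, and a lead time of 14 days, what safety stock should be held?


Formula: SS = z * sigma_d * sqrt(LT)
sqrt(LT) = sqrt(14) = 3.7417
SS = 1.28 * 32.8 * 3.7417
SS = 157.1 units

157.1 units


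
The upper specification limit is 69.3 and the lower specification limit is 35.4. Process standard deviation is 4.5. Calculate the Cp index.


Cp = (69.3 - 35.4) / (6 * 4.5)

1.26


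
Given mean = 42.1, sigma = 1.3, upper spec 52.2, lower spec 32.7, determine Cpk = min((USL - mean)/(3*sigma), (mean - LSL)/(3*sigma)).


Cpu = (52.2 - 42.1) / (3 * 1.3) = 2.59
Cpl = (42.1 - 32.7) / (3 * 1.3) = 2.41
Cpk = min(2.59, 2.41) = 2.41

2.41


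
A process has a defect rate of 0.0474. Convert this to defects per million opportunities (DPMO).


DPMO = defect_rate * 1000000 = 0.0474 * 1000000

47400


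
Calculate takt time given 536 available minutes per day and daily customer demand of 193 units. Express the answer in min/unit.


Formula: Takt Time = Available Production Time / Customer Demand
Takt = 536 min/day / 193 units/day
Takt = 2.78 min/unit

2.78 min/unit


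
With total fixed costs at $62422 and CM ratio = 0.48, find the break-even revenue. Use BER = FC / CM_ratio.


Formula: BER = Fixed Costs / Contribution Margin Ratio
BER = $62422 / 0.48
BER = $130045.83 (to the nearest cent)

$130045.83


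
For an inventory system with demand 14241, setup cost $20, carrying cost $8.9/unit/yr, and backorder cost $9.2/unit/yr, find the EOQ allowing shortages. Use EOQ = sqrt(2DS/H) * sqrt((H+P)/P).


Formula: EOQ* = sqrt(2DS/H) * sqrt((H+P)/P)
Base EOQ = sqrt(2*14241*20/8.9) = 252.99 units
Correction = sqrt((8.9+9.2)/9.2) = 1.40264
EOQ* = 252.99 * 1.40264 = 354.9 units

354.9 units


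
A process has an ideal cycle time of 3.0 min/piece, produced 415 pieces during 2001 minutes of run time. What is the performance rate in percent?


Formula: Performance = (Ideal CT * Total Count) / Run Time * 100
Ideal output time = 3.0 * 415 = 1245.0 min
Performance = 1245.0 / 2001 * 100 = 62.2%

62.2%


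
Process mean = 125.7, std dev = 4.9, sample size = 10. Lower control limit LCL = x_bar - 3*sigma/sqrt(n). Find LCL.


LCL = 125.7 - 3 * 4.9 / sqrt(10)

121.05


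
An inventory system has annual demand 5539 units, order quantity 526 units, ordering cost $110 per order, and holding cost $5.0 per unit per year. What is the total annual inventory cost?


TC = 5539/526 * 110 + 526/2 * 5.0

$2473.35


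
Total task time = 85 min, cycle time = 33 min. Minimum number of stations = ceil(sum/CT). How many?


Formula: N_min = ceil(Sum of Task Times / Cycle Time)
N_min = ceil(85 min / 33 min) = ceil(2.5758)
N_min = 3 stations

3


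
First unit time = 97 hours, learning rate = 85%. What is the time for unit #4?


Formula: T_n = T_1 * (learning_rate)^(log2(n)) where learning_rate = rate/100
Doublings = log2(4) = 2
T_n = 97 * 0.85^2
T_n = 97 * 0.7225 = 70.1 hours

70.1 hours


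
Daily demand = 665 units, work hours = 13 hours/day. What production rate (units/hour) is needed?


Formula: Production Rate = Daily Demand / Available Hours
Rate = 665 units/day / 13 hours/day
Rate = 51.2 units/hour

51.2 units/hour


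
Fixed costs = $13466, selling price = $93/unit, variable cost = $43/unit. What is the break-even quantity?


Formula: BEQ = Fixed Costs / (Price - Variable Cost)
Contribution margin = $93 - $43 = $50/unit
BEQ = ceil($13466 / $50/unit) = ceil(269.32) = 270 units

270 units


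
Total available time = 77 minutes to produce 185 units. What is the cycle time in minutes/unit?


Formula: CT = Available Time / Number of Units
CT = 77 min / 185 units
CT = 0.42 min/unit

0.42 min/unit


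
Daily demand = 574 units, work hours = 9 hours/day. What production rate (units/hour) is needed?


Formula: Production Rate = Daily Demand / Available Hours
Rate = 574 units/day / 9 hours/day
Rate = 63.8 units/hour

63.8 units/hour


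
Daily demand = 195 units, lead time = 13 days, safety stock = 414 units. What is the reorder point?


Formula: ROP = (Daily Demand * Lead Time) + Safety Stock
Demand during lead time = 195 * 13 = 2535 units
ROP = 2535 + 414 = 2949 units

2949 units


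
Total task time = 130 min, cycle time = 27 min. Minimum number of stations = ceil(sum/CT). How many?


Formula: N_min = ceil(Sum of Task Times / Cycle Time)
N_min = ceil(130 min / 27 min) = ceil(4.8148)
N_min = 5 stations

5


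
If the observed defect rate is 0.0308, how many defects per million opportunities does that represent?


DPMO = defect_rate * 1000000 = 0.0308 * 1000000

30800


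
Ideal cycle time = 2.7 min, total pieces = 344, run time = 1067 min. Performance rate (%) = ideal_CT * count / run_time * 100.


Formula: Performance = (Ideal CT * Total Count) / Run Time * 100
Ideal output time = 2.7 * 344 = 928.8 min
Performance = 928.8 / 1067 * 100 = 87.0%

87.0%


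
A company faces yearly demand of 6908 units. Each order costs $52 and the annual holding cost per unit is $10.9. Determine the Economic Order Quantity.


Formula: EOQ = sqrt(2 * D * S / H)
Numerator: 2 * 6908 * 52 = 718432
2DS/H = 718432 / 10.9 = 65911.2
EOQ = sqrt(65911.2) = 256.7 units

256.7 units


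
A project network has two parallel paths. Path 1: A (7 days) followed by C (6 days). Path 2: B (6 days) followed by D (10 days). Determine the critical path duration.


Path 1 = 7 + 6 = 13 days
Path 2 = 6 + 10 = 16 days
Duration = max(13, 16) = 16 days

16 days


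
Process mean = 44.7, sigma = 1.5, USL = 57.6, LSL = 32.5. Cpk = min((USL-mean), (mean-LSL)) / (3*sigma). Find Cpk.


Cpu = (57.6 - 44.7) / (3 * 1.5) = 2.87
Cpl = (44.7 - 32.5) / (3 * 1.5) = 2.71
Cpk = min(2.87, 2.71) = 2.71

2.71


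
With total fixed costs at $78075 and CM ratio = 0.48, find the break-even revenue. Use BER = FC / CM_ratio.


Formula: BER = Fixed Costs / Contribution Margin Ratio
BER = $78075 / 0.48
BER = $162656.25 (to the nearest cent)

$162656.25


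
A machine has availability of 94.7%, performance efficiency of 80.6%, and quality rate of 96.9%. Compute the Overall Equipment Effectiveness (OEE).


Formula: OEE = Availability * Performance * Quality / 10000
A * P = 94.7% * 80.6% / 100 = 76.33%
OEE = 76.33% * 96.9% / 100 = 74.0%

74.0%


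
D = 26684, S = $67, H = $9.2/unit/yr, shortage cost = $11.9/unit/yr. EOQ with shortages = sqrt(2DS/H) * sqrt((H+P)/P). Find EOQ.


Formula: EOQ* = sqrt(2DS/H) * sqrt((H+P)/P)
Base EOQ = sqrt(2*26684*67/9.2) = 623.42 units
Correction = sqrt((9.2+11.9)/11.9) = 1.33158
EOQ* = 623.42 * 1.33158 = 830.1 units

830.1 units


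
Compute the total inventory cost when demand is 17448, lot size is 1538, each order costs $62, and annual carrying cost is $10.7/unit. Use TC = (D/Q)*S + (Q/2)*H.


TC = 17448/1538 * 62 + 1538/2 * 10.7

$8931.67


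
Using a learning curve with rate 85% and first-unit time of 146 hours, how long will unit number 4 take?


Formula: T_n = T_1 * (learning_rate)^(log2(n)) where learning_rate = rate/100
Doublings = log2(4) = 2
T_n = 146 * 0.85^2
T_n = 146 * 0.7225 = 105.5 hours

105.5 hours


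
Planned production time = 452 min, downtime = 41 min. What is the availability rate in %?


Formula: Availability = (Planned Time - Downtime) / Planned Time * 100
Uptime = 452 - 41 = 411 min
Availability = 411 / 452 * 100 = 90.9%

90.9%


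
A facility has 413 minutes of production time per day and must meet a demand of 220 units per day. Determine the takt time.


Formula: Takt Time = Available Production Time / Customer Demand
Takt = 413 min/day / 220 units/day
Takt = 1.88 min/unit

1.88 min/unit


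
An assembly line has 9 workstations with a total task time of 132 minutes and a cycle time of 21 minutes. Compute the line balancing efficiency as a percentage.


Formula: Efficiency = Sum of Task Times / (N_stations * CT) * 100
Total station capacity = 9 stations * 21 min = 189 min
Efficiency = 132 / 189 * 100 = 69.8%

69.8%


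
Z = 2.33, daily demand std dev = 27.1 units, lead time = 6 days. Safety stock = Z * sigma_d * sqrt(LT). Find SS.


Formula: SS = z * sigma_d * sqrt(LT)
sqrt(LT) = sqrt(6) = 2.4495
SS = 2.33 * 27.1 * 2.4495
SS = 154.7 units

154.7 units


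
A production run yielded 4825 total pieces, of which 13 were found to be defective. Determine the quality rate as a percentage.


Formula: Quality Rate = Good Pieces / Total Pieces * 100
Good pieces = 4825 - 13 = 4812
QR = 4812 / 4825 * 100 = 99.7%

99.7%


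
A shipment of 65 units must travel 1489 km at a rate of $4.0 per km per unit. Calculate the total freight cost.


TC = dist * cost * units = 1489 * 4.0 * 65 = $387140.00

$387140.00


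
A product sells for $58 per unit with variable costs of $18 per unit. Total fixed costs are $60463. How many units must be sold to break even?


Formula: BEQ = Fixed Costs / (Price - Variable Cost)
Contribution margin = $58 - $18 = $40/unit
BEQ = ceil($60463 / $40/unit) = ceil(1511.58) = 1512 units

1512 units


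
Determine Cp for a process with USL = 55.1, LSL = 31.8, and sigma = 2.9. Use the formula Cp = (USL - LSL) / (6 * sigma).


Cp = (55.1 - 31.8) / (6 * 2.9)

1.34


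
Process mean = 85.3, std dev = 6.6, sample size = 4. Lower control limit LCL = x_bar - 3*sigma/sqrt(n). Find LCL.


LCL = 85.3 - 3 * 6.6 / sqrt(4)

75.4


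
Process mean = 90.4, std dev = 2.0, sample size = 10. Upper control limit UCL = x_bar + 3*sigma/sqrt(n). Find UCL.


UCL = 90.4 + 3 * 2.0 / sqrt(10)

92.3


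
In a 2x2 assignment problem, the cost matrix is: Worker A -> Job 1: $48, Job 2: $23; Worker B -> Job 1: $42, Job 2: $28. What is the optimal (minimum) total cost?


Option 1: A->1 + B->2 = $48 + $28 = $76
Option 2: A->2 + B->1 = $23 + $42 = $65
Min cost = min($76, $65) = $65

$65


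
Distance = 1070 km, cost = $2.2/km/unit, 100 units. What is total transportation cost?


TC = dist * cost * units = 1070 * 2.2 * 100 = $235400.00

$235400.00


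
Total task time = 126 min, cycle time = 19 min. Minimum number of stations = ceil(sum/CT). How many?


Formula: N_min = ceil(Sum of Task Times / Cycle Time)
N_min = ceil(126 min / 19 min) = ceil(6.6316)
N_min = 7 stations

7


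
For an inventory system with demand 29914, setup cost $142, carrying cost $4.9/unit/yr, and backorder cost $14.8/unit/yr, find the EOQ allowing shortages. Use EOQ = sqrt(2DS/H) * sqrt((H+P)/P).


Formula: EOQ* = sqrt(2DS/H) * sqrt((H+P)/P)
Base EOQ = sqrt(2*29914*142/4.9) = 1316.73 units
Correction = sqrt((4.9+14.8)/14.8) = 1.15372
EOQ* = 1316.73 * 1.15372 = 1519.1 units

1519.1 units


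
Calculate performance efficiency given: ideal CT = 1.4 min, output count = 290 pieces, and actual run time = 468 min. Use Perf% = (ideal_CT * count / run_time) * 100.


Formula: Performance = (Ideal CT * Total Count) / Run Time * 100
Ideal output time = 1.4 * 290 = 406.0 min
Performance = 406.0 / 468 * 100 = 86.8%

86.8%


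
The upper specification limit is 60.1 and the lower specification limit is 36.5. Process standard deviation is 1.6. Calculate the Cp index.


Cp = (60.1 - 36.5) / (6 * 1.6)

2.46


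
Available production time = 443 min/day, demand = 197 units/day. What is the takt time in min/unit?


Formula: Takt Time = Available Production Time / Customer Demand
Takt = 443 min/day / 197 units/day
Takt = 2.25 min/unit

2.25 min/unit


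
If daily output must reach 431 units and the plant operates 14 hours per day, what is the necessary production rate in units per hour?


Formula: Production Rate = Daily Demand / Available Hours
Rate = 431 units/day / 14 hours/day
Rate = 30.8 units/hour

30.8 units/hour


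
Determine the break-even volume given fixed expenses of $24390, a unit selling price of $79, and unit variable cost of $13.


Formula: BEQ = Fixed Costs / (Price - Variable Cost)
Contribution margin = $79 - $13 = $66/unit
BEQ = ceil($24390 / $66/unit) = ceil(369.55) = 370 units

370 units


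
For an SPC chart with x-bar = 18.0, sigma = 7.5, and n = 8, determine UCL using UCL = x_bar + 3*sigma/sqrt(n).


UCL = 18.0 + 3 * 7.5 / sqrt(8)

25.95


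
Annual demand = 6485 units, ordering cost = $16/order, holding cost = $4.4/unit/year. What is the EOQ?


Formula: EOQ = sqrt(2 * D * S / H)
Numerator: 2 * 6485 * 16 = 207520
2DS/H = 207520 / 4.4 = 47163.6
EOQ = sqrt(47163.6) = 217.2 units

217.2 units


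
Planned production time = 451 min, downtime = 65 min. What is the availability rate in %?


Formula: Availability = (Planned Time - Downtime) / Planned Time * 100
Uptime = 451 - 65 = 386 min
Availability = 386 / 451 * 100 = 85.6%

85.6%


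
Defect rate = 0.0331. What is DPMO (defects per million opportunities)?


DPMO = defect_rate * 1000000 = 0.0331 * 1000000

33100


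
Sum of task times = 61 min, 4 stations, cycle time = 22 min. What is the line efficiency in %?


Formula: Efficiency = Sum of Task Times / (N_stations * CT) * 100
Total station capacity = 4 stations * 22 min = 88 min
Efficiency = 61 / 88 * 100 = 69.3%

69.3%


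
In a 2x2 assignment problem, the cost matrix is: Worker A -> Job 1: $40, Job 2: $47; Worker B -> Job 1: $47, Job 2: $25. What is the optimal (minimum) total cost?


Option 1: A->1 + B->2 = $40 + $25 = $65
Option 2: A->2 + B->1 = $47 + $47 = $94
Min cost = min($65, $94) = $65

$65


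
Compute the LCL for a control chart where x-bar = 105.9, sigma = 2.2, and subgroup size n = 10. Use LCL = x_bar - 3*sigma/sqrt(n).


LCL = 105.9 - 3 * 2.2 / sqrt(10)

103.81


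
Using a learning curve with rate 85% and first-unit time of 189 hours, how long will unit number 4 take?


Formula: T_n = T_1 * (learning_rate)^(log2(n)) where learning_rate = rate/100
Doublings = log2(4) = 2
T_n = 189 * 0.85^2
T_n = 189 * 0.7225 = 136.6 hours

136.6 hours


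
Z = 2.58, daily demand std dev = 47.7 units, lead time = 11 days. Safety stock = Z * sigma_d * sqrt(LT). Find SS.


Formula: SS = z * sigma_d * sqrt(LT)
sqrt(LT) = sqrt(11) = 3.3166
SS = 2.58 * 47.7 * 3.3166
SS = 408.2 units

408.2 units


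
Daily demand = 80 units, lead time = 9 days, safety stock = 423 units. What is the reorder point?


Formula: ROP = (Daily Demand * Lead Time) + Safety Stock
Demand during lead time = 80 * 9 = 720 units
ROP = 720 + 423 = 1143 units

1143 units


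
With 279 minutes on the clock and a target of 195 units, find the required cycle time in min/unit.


Formula: CT = Available Time / Number of Units
CT = 279 min / 195 units
CT = 1.43 min/unit

1.43 min/unit


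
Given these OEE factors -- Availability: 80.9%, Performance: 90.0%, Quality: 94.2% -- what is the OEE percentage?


Formula: OEE = Availability * Performance * Quality / 10000
A * P = 80.9% * 90.0% / 100 = 72.81%
OEE = 72.81% * 94.2% / 100 = 68.6%

68.6%


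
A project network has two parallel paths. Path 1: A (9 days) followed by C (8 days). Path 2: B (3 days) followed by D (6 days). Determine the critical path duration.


Path 1 = 9 + 8 = 17 days
Path 2 = 3 + 6 = 9 days
Duration = max(17, 9) = 17 days

17 days


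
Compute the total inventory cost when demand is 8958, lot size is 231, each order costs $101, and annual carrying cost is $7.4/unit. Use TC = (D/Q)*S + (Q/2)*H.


TC = 8958/231 * 101 + 231/2 * 7.4

$4771.40


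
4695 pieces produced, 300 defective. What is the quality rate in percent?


Formula: Quality Rate = Good Pieces / Total Pieces * 100
Good pieces = 4695 - 300 = 4395
QR = 4395 / 4695 * 100 = 93.6%

93.6%


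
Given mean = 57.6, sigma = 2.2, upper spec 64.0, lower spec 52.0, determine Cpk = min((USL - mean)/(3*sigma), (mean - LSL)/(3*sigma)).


Cpu = (64.0 - 57.6) / (3 * 2.2) = 0.97
Cpl = (57.6 - 52.0) / (3 * 2.2) = 0.85
Cpk = min(0.97, 0.85) = 0.85

0.85


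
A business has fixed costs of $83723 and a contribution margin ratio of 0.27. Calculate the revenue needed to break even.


Formula: BER = Fixed Costs / Contribution Margin Ratio
BER = $83723 / 0.27
BER = $310085.19 (to the nearest cent)

$310085.19


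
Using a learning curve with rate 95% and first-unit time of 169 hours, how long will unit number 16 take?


Formula: T_n = T_1 * (learning_rate)^(log2(n)) where learning_rate = rate/100
Doublings = log2(16) = 4
T_n = 169 * 0.95^4
T_n = 169 * 0.8145 = 137.7 hours

137.7 hours


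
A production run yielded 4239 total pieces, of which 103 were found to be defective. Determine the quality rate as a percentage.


Formula: Quality Rate = Good Pieces / Total Pieces * 100
Good pieces = 4239 - 103 = 4136
QR = 4136 / 4239 * 100 = 97.6%

97.6%


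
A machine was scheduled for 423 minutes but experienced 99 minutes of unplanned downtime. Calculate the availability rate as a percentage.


Formula: Availability = (Planned Time - Downtime) / Planned Time * 100
Uptime = 423 - 99 = 324 min
Availability = 324 / 423 * 100 = 76.6%

76.6%


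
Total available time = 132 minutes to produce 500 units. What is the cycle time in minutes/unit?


Formula: CT = Available Time / Number of Units
CT = 132 min / 500 units
CT = 0.26 min/unit

0.26 min/unit


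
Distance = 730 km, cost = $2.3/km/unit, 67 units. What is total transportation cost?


TC = dist * cost * units = 730 * 2.3 * 67 = $112493.00

$112493.00


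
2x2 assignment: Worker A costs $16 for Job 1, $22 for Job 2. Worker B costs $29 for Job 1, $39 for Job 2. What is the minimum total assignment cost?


Option 1: A->1 + B->2 = $16 + $39 = $55
Option 2: A->2 + B->1 = $22 + $29 = $51
Min cost = min($55, $51) = $51

$51


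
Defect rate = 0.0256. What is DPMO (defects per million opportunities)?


DPMO = defect_rate * 1000000 = 0.0256 * 1000000

25600


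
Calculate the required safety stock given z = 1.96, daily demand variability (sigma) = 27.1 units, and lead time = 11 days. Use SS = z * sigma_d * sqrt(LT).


Formula: SS = z * sigma_d * sqrt(LT)
sqrt(LT) = sqrt(11) = 3.3166
SS = 1.96 * 27.1 * 3.3166
SS = 176.2 units

176.2 units


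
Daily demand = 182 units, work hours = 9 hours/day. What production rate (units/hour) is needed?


Formula: Production Rate = Daily Demand / Available Hours
Rate = 182 units/day / 9 hours/day
Rate = 20.2 units/hour

20.2 units/hour


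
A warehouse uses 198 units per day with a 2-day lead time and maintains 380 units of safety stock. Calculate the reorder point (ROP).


Formula: ROP = (Daily Demand * Lead Time) + Safety Stock
Demand during lead time = 198 * 2 = 396 units
ROP = 396 + 380 = 776 units

776 units


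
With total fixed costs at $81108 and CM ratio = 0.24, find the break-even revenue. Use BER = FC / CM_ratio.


Formula: BER = Fixed Costs / Contribution Margin Ratio
BER = $81108 / 0.24
BER = $337950.00 (to the nearest cent)

$337950.00


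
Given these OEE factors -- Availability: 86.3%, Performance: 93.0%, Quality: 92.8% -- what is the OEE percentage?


Formula: OEE = Availability * Performance * Quality / 10000
A * P = 86.3% * 93.0% / 100 = 80.26%
OEE = 80.26% * 92.8% / 100 = 74.5%

74.5%


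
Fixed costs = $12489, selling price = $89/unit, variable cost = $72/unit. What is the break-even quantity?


Formula: BEQ = Fixed Costs / (Price - Variable Cost)
Contribution margin = $89 - $72 = $17/unit
BEQ = ceil($12489 / $17/unit) = ceil(734.65) = 735 units

735 units


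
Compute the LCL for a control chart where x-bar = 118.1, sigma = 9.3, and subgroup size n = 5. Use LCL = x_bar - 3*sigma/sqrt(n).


LCL = 118.1 - 3 * 9.3 / sqrt(5)

105.62


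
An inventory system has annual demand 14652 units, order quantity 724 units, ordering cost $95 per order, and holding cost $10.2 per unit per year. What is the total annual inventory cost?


TC = 14652/724 * 95 + 724/2 * 10.2

$5614.97


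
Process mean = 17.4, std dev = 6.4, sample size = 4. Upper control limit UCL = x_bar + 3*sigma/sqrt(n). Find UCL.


UCL = 17.4 + 3 * 6.4 / sqrt(4)

27.0


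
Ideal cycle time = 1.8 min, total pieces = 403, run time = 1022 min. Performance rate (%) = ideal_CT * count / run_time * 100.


Formula: Performance = (Ideal CT * Total Count) / Run Time * 100
Ideal output time = 1.8 * 403 = 725.4 min
Performance = 725.4 / 1022 * 100 = 71.0%

71.0%


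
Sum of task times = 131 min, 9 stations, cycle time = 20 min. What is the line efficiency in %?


Formula: Efficiency = Sum of Task Times / (N_stations * CT) * 100
Total station capacity = 9 stations * 20 min = 180 min
Efficiency = 131 / 180 * 100 = 72.8%

72.8%


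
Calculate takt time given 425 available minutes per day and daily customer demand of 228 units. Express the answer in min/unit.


Formula: Takt Time = Available Production Time / Customer Demand
Takt = 425 min/day / 228 units/day
Takt = 1.86 min/unit

1.86 min/unit


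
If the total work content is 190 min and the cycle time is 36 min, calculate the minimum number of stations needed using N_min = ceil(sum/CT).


Formula: N_min = ceil(Sum of Task Times / Cycle Time)
N_min = ceil(190 min / 36 min) = ceil(5.2778)
N_min = 6 stations

6


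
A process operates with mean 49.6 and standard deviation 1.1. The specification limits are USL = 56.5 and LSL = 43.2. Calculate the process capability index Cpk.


Cpu = (56.5 - 49.6) / (3 * 1.1) = 2.09
Cpl = (49.6 - 43.2) / (3 * 1.1) = 1.94
Cpk = min(2.09, 1.94) = 1.94

1.94


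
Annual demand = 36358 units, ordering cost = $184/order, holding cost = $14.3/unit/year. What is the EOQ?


Formula: EOQ = sqrt(2 * D * S / H)
Numerator: 2 * 36358 * 184 = 13379744
2DS/H = 13379744 / 14.3 = 935646.4
EOQ = sqrt(935646.4) = 967.3 units

967.3 units


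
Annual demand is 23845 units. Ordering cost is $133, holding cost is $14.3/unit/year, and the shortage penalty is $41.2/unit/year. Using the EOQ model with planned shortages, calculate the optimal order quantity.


Formula: EOQ* = sqrt(2DS/H) * sqrt((H+P)/P)
Base EOQ = sqrt(2*23845*133/14.3) = 666.0 units
Correction = sqrt((14.3+41.2)/41.2) = 1.16064
EOQ* = 666.0 * 1.16064 = 773.0 units

773.0 units


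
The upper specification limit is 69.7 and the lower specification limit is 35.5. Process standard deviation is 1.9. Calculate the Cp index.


Cp = (69.7 - 35.5) / (6 * 1.9)

3.0


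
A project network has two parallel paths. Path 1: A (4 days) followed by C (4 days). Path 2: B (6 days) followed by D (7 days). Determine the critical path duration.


Path 1 = 4 + 4 = 8 days
Path 2 = 6 + 7 = 13 days
Duration = max(8, 13) = 13 days

13 days


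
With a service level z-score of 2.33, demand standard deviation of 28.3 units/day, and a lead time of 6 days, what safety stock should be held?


Formula: SS = z * sigma_d * sqrt(LT)
sqrt(LT) = sqrt(6) = 2.4495
SS = 2.33 * 28.3 * 2.4495
SS = 161.5 units

161.5 units


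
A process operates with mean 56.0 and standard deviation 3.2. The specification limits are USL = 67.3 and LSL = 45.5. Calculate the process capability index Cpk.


Cpu = (67.3 - 56.0) / (3 * 3.2) = 1.18
Cpl = (56.0 - 45.5) / (3 * 3.2) = 1.09
Cpk = min(1.18, 1.09) = 1.09

1.09


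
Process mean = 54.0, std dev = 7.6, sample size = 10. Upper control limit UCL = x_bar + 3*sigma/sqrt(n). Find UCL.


UCL = 54.0 + 3 * 7.6 / sqrt(10)

61.21


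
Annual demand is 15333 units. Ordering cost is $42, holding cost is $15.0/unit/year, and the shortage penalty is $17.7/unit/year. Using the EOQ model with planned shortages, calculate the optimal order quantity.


Formula: EOQ* = sqrt(2DS/H) * sqrt((H+P)/P)
Base EOQ = sqrt(2*15333*42/15.0) = 293.03 units
Correction = sqrt((15.0+17.7)/17.7) = 1.35921
EOQ* = 293.03 * 1.35921 = 398.3 units

398.3 units


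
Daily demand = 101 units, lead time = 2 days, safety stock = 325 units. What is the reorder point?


Formula: ROP = (Daily Demand * Lead Time) + Safety Stock
Demand during lead time = 101 * 2 = 202 units
ROP = 202 + 325 = 527 units

527 units


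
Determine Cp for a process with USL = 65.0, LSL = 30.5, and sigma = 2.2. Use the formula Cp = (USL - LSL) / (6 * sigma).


Cp = (65.0 - 30.5) / (6 * 2.2)

2.61


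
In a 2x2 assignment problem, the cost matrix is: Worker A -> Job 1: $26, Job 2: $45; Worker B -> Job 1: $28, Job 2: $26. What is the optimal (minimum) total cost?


Option 1: A->1 + B->2 = $26 + $26 = $52
Option 2: A->2 + B->1 = $45 + $28 = $73
Min cost = min($52, $73) = $52

$52


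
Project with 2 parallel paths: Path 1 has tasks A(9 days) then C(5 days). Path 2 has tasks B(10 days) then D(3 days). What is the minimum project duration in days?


Path 1 = 9 + 5 = 14 days
Path 2 = 10 + 3 = 13 days
Duration = max(14, 13) = 14 days

14 days


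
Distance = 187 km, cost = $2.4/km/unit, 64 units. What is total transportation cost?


TC = dist * cost * units = 187 * 2.4 * 64 = $28723.20

$28723.20


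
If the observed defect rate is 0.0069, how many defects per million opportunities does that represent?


DPMO = defect_rate * 1000000 = 0.0069 * 1000000

6900


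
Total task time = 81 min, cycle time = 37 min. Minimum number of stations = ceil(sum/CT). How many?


Formula: N_min = ceil(Sum of Task Times / Cycle Time)
N_min = ceil(81 min / 37 min) = ceil(2.1892)
N_min = 3 stations

3


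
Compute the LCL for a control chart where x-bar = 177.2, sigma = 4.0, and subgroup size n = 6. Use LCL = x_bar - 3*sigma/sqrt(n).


LCL = 177.2 - 3 * 4.0 / sqrt(6)

172.3


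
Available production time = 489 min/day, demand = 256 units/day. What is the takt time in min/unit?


Formula: Takt Time = Available Production Time / Customer Demand
Takt = 489 min/day / 256 units/day
Takt = 1.91 min/unit

1.91 min/unit


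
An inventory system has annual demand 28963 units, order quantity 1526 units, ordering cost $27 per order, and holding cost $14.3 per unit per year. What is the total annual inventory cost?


TC = 28963/1526 * 27 + 1526/2 * 14.3

$11423.35


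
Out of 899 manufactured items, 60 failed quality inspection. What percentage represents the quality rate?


Formula: Quality Rate = Good Pieces / Total Pieces * 100
Good pieces = 899 - 60 = 839
QR = 839 / 899 * 100 = 93.3%

93.3%


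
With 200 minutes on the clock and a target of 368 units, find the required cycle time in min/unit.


Formula: CT = Available Time / Number of Units
CT = 200 min / 368 units
CT = 0.54 min/unit

0.54 min/unit


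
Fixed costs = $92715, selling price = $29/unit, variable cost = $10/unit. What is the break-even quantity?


Formula: BEQ = Fixed Costs / (Price - Variable Cost)
Contribution margin = $29 - $10 = $19/unit
BEQ = ceil($92715 / $19/unit) = ceil(4879.74) = 4880 units

4880 units


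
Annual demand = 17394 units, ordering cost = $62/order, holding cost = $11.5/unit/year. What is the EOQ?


Formula: EOQ = sqrt(2 * D * S / H)
Numerator: 2 * 17394 * 62 = 2156856
2DS/H = 2156856 / 11.5 = 187552.7
EOQ = sqrt(187552.7) = 433.1 units

433.1 units


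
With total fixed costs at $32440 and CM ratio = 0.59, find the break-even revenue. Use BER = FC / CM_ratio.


Formula: BER = Fixed Costs / Contribution Margin Ratio
BER = $32440 / 0.59
BER = $54983.05 (to the nearest cent)

$54983.05


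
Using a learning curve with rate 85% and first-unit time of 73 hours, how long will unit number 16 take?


Formula: T_n = T_1 * (learning_rate)^(log2(n)) where learning_rate = rate/100
Doublings = log2(16) = 4
T_n = 73 * 0.85^4
T_n = 73 * 0.522 = 38.1 hours

38.1 hours


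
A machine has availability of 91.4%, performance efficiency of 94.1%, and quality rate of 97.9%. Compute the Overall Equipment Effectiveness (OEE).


Formula: OEE = Availability * Performance * Quality / 10000
A * P = 91.4% * 94.1% / 100 = 86.01%
OEE = 86.01% * 97.9% / 100 = 84.2%

84.2%


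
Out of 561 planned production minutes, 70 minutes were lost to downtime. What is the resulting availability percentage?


Formula: Availability = (Planned Time - Downtime) / Planned Time * 100
Uptime = 561 - 70 = 491 min
Availability = 491 / 561 * 100 = 87.5%

87.5%


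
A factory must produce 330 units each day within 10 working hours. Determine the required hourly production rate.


Formula: Production Rate = Daily Demand / Available Hours
Rate = 330 units/day / 10 hours/day
Rate = 33.0 units/hour

33.0 units/hour


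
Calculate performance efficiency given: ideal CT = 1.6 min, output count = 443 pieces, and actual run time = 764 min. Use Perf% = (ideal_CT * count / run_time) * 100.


Formula: Performance = (Ideal CT * Total Count) / Run Time * 100
Ideal output time = 1.6 * 443 = 708.8 min
Performance = 708.8 / 764 * 100 = 92.8%

92.8%


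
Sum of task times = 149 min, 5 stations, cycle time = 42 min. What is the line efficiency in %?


Formula: Efficiency = Sum of Task Times / (N_stations * CT) * 100
Total station capacity = 5 stations * 42 min = 210 min
Efficiency = 149 / 210 * 100 = 71.0%

71.0%


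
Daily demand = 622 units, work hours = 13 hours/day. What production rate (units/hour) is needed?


Formula: Production Rate = Daily Demand / Available Hours
Rate = 622 units/day / 13 hours/day
Rate = 47.8 units/hour

47.8 units/hour


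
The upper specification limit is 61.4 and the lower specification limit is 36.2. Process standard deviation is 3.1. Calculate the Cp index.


Cp = (61.4 - 36.2) / (6 * 3.1)

1.35


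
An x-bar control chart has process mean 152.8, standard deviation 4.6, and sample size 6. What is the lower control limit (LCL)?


LCL = 152.8 - 3 * 4.6 / sqrt(6)

147.17


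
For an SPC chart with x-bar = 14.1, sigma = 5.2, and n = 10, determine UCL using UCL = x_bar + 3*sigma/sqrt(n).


UCL = 14.1 + 3 * 5.2 / sqrt(10)

19.03


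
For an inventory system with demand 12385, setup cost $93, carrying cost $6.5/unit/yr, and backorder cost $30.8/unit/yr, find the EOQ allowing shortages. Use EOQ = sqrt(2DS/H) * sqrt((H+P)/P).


Formula: EOQ* = sqrt(2DS/H) * sqrt((H+P)/P)
Base EOQ = sqrt(2*12385*93/6.5) = 595.32 units
Correction = sqrt((6.5+30.8)/30.8) = 1.10047
EOQ* = 595.32 * 1.10047 = 655.1 units

655.1 units


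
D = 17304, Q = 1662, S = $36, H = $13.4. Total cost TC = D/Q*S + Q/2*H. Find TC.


TC = 17304/1662 * 36 + 1662/2 * 13.4

$11510.22


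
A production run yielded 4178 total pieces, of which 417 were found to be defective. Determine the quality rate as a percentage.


Formula: Quality Rate = Good Pieces / Total Pieces * 100
Good pieces = 4178 - 417 = 3761
QR = 3761 / 4178 * 100 = 90.0%

90.0%
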